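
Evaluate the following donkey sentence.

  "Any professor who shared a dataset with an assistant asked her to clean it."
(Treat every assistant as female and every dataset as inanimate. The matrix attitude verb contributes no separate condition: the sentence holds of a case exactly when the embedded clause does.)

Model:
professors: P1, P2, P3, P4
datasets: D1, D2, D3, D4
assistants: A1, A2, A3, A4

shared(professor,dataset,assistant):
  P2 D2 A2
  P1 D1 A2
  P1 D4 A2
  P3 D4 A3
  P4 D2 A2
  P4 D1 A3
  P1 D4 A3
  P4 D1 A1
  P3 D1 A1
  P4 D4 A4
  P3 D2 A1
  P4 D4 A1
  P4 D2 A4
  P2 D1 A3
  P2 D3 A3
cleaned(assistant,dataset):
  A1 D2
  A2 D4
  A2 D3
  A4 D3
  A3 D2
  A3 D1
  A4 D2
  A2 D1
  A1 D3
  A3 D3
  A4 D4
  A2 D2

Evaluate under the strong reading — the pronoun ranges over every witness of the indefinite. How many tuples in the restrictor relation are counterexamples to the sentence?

"her" takes "an assistant" as antecedent and "it" takes "a dataset"; both are donkey pronouns co-varying with the restrictor.
Strong reading: for every (p,d,a) with shared(p,d,a), cleaned(a,d).
Restrictor triples: (P1,D1,A2)→cleaned(A2,D1) ✓  (P1,D4,A2)→cleaned(A2,D4) ✓  (P1,D4,A3)→cleaned(A3,D4) ✗  (P2,D1,A3)→cleaned(A3,D1) ✓  (P2,D2,A2)→cleaned(A2,D2) ✓  (P2,D3,A3)→cleaned(A3,D3) ✓  (P3,D1,A1)→cleaned(A1,D1) ✗  (P3,D2,A1)→cleaned(A1,D2) ✓  (P3,D4,A3)→cleaned(A3,D4) ✗  (P4,D1,A1)→cleaned(A1,D1) ✗  (P4,D1,A3)→cleaned(A3,D1) ✓  (P4,D2,A2)→cleaned(A2,D2) ✓  (P4,D2,A4)→cleaned(A4,D2) ✓  (P4,D4,A1)→cleaned(A1,D4) ✗  (P4,D4,A4)→cleaned(A4,D4) ✓
Counterexamples (restrictor triples failing the scope): 5.

5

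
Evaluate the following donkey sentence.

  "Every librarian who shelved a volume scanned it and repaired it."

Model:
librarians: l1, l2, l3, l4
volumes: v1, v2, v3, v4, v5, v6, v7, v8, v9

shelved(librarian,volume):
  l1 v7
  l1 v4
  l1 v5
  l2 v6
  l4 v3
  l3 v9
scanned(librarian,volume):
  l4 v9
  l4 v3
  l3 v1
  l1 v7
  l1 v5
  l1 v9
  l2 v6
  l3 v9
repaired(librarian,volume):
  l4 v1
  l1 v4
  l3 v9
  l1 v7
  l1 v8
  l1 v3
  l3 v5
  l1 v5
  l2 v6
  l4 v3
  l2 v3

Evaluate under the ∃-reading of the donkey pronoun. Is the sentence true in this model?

"it" takes "a volume" as antecedent — a donkey pronoun bound across the clause boundary.
Weak reading: every librarian l with some shelved-volume has at least one shelved-volume v such that scanned(l,v) ∧ repaired(l,v).
Per librarian: l1:✓  l2:✓  l3:✓  l4:✓
Every librarian in the restrictor has a witness.

True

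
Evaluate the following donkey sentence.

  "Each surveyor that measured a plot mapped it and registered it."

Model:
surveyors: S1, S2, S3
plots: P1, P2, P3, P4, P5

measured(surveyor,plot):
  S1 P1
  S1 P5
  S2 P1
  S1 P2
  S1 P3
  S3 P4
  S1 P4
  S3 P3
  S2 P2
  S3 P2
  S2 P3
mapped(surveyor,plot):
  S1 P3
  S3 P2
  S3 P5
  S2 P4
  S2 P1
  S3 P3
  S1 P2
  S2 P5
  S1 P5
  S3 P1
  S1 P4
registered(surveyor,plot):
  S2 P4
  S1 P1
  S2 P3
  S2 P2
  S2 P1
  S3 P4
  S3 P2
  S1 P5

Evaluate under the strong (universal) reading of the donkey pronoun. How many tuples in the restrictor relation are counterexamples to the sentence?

"it" takes "a plot" as antecedent — a donkey pronoun bound across the clause boundary.
Strong reading: for every (s,p) with measured(s,p), mapped(s,p) ∧ registered(s,p).
Restrictor pairs: (S1,P1) ✗  (S1,P2) ✗  (S1,P3) ✗  (S1,P4) ✗  (S1,P5) ✓  (S2,P1) ✓  (S2,P2) ✗  (S2,P3) ✗  (S3,P2) ✓  (S3,P3) ✗  (S3,P4) ✗
Counterexamples (restrictor pairs failing the scope): 8.

8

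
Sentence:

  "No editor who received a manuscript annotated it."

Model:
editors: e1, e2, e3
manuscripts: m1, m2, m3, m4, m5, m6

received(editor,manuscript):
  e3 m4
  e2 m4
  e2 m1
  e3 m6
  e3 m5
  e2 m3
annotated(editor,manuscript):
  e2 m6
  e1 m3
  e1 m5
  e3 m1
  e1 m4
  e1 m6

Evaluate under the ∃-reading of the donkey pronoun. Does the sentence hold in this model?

"it" takes "a manuscript" as antecedent — a donkey pronoun bound across the clause boundary.
Truth condition: for no (e,m) with received(e,m) does annotated(e,m) hold.
Restrictor pairs — does the scope hold? (e2,m1):fails  (e2,m3):fails  (e2,m4):fails  (e3,m4):fails  (e3,m5):fails  (e3,m6):fails
Scope holds for no restrictor pair, so the sentence is true.

True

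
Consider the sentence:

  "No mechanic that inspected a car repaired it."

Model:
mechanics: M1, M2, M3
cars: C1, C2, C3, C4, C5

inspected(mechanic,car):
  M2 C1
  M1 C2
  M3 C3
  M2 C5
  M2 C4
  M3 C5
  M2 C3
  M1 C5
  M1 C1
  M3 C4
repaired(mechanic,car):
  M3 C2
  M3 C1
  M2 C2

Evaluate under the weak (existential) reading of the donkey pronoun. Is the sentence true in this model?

"it" takes "a car" as antecedent — a donkey pronoun bound across the clause boundary.
Truth condition: for no (m,c) with inspected(m,c) does repaired(m,c) hold.
Restrictor pairs — does the scope hold? (M1,C1):fails  (M1,C2):fails  (M1,C5):fails  (M2,C1):fails  (M2,C3):fails  (M2,C4):fails  (M2,C5):fails  (M3,C3):fails  (M3,C4):fails  (M3,C5):fails
Scope holds for no restrictor pair, so the sentence is true.

True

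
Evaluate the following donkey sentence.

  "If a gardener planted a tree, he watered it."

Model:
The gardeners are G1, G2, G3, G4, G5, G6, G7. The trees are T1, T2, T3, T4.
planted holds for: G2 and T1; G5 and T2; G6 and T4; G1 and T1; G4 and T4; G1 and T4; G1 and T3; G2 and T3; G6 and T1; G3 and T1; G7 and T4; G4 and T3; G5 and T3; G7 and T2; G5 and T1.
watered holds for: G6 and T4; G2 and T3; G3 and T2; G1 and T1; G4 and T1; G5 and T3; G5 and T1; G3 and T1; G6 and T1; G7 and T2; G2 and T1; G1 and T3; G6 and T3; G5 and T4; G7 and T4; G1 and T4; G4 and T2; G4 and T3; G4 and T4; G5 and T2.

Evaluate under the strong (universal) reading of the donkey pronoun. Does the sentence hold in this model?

True

"it" takes "a tree" as antecedent — a donkey pronoun bound across the clause boundary.
Strong reading: for every (g,t) with planted(g,t), watered(g,t).
Restrictor pairs: (G1,T1) ✓  (G1,T3) ✓  (G1,T4) ✓  (G2,T1) ✓  (G2,T3) ✓  (G3,T1) ✓  (G4,T3) ✓  (G4,T4) ✓  (G5,T1) ✓  (G5,T2) ✓  (G5,T3) ✓  (G6,T1) ✓  (G6,T4) ✓  (G7,T2) ✓  (G7,T4) ✓
Every restrictor pair satisfies the scope.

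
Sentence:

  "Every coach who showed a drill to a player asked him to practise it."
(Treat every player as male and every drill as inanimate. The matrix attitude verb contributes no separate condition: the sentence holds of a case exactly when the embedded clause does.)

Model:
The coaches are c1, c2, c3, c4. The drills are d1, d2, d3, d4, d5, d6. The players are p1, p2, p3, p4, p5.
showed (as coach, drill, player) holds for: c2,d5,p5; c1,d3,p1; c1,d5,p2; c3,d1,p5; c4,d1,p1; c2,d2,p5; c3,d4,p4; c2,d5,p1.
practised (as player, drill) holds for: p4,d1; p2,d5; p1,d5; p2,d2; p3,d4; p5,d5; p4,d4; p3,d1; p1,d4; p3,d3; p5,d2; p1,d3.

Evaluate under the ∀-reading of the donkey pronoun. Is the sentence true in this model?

False

"him" takes "a player" as antecedent and "it" takes "a drill"; both are donkey pronouns co-varying with the restrictor.
Strong reading: for every (c,d,p) with showed(c,d,p), practised(p,d).
Restrictor triples: (c1,d3,p1)→practised(p1,d3) ✓  (c1,d5,p2)→practised(p2,d5) ✓  (c2,d2,p5)→practised(p5,d2) ✓  (c2,d5,p1)→practised(p1,d5) ✓  (c2,d5,p5)→practised(p5,d5) ✓  (c3,d1,p5)→practised(p5,d1) ✗  (c3,d4,p4)→practised(p4,d4) ✓  (c4,d1,p1)→practised(p1,d1) ✗
Counterexample: (c3,d1,p5) — practised(p5,d1) does not hold.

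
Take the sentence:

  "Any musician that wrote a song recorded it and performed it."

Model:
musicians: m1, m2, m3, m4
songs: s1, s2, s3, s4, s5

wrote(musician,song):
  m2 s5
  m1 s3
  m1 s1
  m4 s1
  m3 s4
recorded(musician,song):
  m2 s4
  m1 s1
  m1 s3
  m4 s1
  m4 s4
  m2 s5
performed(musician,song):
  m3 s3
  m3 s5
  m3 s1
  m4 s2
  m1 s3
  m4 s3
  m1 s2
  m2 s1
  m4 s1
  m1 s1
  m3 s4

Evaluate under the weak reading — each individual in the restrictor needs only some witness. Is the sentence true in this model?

False

"it" takes "a song" as antecedent — a donkey pronoun bound across the clause boundary.
Weak reading: every musician m with some wrote-song has at least one wrote-song s such that recorded(m,s) ∧ performed(m,s).
Per musician: m1:✓  m2:✗  m3:✗  m4:✓
m2 has no witness among its wrote-songs.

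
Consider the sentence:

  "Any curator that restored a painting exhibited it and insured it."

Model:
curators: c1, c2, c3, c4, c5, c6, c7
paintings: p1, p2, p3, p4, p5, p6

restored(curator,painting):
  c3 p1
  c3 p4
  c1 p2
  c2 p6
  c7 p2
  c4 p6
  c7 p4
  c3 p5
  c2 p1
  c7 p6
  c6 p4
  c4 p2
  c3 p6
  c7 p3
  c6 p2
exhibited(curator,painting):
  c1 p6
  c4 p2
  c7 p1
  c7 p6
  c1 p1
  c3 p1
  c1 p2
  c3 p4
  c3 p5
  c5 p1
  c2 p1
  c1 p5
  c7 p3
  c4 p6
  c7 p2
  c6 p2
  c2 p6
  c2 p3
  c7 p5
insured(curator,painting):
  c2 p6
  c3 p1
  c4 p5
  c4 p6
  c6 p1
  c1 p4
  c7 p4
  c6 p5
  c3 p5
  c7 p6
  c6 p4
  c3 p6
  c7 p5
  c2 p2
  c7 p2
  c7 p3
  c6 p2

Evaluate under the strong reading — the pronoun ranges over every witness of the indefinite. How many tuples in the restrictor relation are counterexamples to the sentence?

7

"it" takes "a painting" as antecedent — a donkey pronoun bound across the clause boundary.
Strong reading: for every (c,p) with restored(c,p), exhibited(c,p) ∧ insured(c,p).
Restrictor pairs: (c1,p2) ✗  (c2,p1) ✗  (c2,p6) ✓  (c3,p1) ✓  (c3,p4) ✗  (c3,p5) ✓  (c3,p6) ✗  (c4,p2) ✗  (c4,p6) ✓  (c6,p2) ✓  (c6,p4) ✗  (c7,p2) ✓  (c7,p3) ✓  (c7,p4) ✗  (c7,p6) ✓
Counterexamples (restrictor pairs failing the scope): 7.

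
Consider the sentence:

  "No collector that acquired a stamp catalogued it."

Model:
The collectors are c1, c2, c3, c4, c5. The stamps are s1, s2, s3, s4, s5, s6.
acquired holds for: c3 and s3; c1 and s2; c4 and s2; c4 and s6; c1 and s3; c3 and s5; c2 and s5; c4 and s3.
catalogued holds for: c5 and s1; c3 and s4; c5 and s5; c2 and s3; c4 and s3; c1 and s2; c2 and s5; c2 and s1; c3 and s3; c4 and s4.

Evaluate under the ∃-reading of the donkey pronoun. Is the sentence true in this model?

"it" takes "a stamp" as antecedent — a donkey pronoun bound across the clause boundary.
Truth condition: for no (c,s) with acquired(c,s) does catalogued(c,s) hold.
Restrictor pairs — does the scope hold? (c1,s2):holds  (c1,s3):fails  (c2,s5):holds  (c3,s3):holds  (c3,s5):fails  (c4,s2):fails  (c4,s3):holds  (c4,s6):fails
Scope holds for 4 pair(s), so the sentence is false.

False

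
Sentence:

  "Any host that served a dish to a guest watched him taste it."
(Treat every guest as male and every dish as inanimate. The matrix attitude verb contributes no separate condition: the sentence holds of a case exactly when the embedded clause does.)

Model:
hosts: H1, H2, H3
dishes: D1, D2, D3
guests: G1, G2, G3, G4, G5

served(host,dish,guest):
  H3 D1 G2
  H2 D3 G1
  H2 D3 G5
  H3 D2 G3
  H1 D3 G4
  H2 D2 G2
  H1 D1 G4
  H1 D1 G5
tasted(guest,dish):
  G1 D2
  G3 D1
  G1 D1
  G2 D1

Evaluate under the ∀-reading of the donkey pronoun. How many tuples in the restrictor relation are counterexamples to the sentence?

7

"him" takes "a guest" as antecedent and "it" takes "a dish"; both are donkey pronouns co-varying with the restrictor.
Strong reading: for every (h,d,g) with served(h,d,g), tasted(g,d).
Restrictor triples: (H1,D1,G4)→tasted(G4,D1) ✗  (H1,D1,G5)→tasted(G5,D1) ✗  (H1,D3,G4)→tasted(G4,D3) ✗  (H2,D2,G2)→tasted(G2,D2) ✗  (H2,D3,G1)→tasted(G1,D3) ✗  (H2,D3,G5)→tasted(G5,D3) ✗  (H3,D1,G2)→tasted(G2,D1) ✓  (H3,D2,G3)→tasted(G3,D2) ✗
Counterexamples (restrictor triples failing the scope): 7.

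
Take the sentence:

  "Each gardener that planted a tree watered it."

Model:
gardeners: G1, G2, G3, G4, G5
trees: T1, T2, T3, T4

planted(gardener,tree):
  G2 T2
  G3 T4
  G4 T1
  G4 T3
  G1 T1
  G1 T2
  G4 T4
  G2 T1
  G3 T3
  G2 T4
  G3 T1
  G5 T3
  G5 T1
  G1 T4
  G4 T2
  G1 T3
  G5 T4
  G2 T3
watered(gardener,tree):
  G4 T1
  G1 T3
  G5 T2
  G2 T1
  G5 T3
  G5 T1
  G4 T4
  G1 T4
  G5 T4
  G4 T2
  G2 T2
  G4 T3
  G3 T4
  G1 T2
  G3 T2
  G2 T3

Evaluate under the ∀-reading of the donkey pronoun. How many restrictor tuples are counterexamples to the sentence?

"it" takes "a tree" as antecedent — a donkey pronoun bound across the clause boundary.
Strong reading: for every (g,t) with planted(g,t), watered(g,t).
Restrictor pairs: (G1,T1) ✗  (G1,T2) ✓  (G1,T3) ✓  (G1,T4) ✓  (G2,T1) ✓  (G2,T2) ✓  (G2,T3) ✓  (G2,T4) ✗  (G3,T1) ✗  (G3,T3) ✗  (G3,T4) ✓  (G4,T1) ✓  (G4,T2) ✓  (G4,T3) ✓  (G4,T4) ✓  (G5,T1) ✓  (G5,T3) ✓  (G5,T4) ✓
Counterexamples (restrictor pairs failing the scope): 4.

4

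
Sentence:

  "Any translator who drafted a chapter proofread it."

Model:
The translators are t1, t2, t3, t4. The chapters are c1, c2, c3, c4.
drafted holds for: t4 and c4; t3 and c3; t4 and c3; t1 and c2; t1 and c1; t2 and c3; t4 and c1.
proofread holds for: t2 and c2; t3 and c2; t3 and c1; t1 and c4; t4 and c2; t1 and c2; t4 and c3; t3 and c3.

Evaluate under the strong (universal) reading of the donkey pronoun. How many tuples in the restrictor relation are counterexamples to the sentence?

4

"it" takes "a chapter" as antecedent — a donkey pronoun bound across the clause boundary.
Strong reading: for every (t,c) with drafted(t,c), proofread(t,c).
Restrictor pairs: (t1,c1) ✗  (t1,c2) ✓  (t2,c3) ✗  (t3,c3) ✓  (t4,c1) ✗  (t4,c3) ✓  (t4,c4) ✗
Counterexamples (restrictor pairs failing the scope): 4.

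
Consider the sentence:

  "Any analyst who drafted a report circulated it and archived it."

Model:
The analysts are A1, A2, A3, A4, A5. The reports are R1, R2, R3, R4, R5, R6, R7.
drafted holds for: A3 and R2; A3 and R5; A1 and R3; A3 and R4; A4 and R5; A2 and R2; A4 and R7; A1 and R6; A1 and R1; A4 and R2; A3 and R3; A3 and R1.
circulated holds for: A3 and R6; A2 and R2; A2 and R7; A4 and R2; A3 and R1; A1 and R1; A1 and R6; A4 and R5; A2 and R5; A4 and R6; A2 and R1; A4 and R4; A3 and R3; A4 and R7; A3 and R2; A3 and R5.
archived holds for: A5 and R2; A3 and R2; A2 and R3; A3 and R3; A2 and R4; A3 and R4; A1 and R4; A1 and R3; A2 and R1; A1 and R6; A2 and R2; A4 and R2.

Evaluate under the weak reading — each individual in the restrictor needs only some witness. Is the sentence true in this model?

True

"it" takes "a report" as antecedent — a donkey pronoun bound across the clause boundary.
Weak reading: every analyst a with some drafted-report has at least one drafted-report r such that circulated(a,r) ∧ archived(a,r).
Per analyst: A1:✓  A2:✓  A3:✓  A4:✓
Every analyst in the restrictor has a witness.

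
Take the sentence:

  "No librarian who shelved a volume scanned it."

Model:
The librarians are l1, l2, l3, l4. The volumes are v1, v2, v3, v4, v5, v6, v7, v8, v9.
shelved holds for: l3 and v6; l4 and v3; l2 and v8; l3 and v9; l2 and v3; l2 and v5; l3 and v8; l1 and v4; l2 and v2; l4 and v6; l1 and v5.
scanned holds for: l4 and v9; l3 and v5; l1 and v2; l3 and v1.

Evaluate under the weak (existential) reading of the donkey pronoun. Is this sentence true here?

True

"it" takes "a volume" as antecedent — a donkey pronoun bound across the clause boundary.
Truth condition: for no (l,v) with shelved(l,v) does scanned(l,v) hold.
Restrictor pairs — does the scope hold? (l1,v4):fails  (l1,v5):fails  (l2,v2):fails  (l2,v3):fails  (l2,v5):fails  (l2,v8):fails  (l3,v6):fails  (l3,v8):fails  (l3,v9):fails  (l4,v3):fails  (l4,v6):fails
Scope holds for no restrictor pair, so the sentence is true.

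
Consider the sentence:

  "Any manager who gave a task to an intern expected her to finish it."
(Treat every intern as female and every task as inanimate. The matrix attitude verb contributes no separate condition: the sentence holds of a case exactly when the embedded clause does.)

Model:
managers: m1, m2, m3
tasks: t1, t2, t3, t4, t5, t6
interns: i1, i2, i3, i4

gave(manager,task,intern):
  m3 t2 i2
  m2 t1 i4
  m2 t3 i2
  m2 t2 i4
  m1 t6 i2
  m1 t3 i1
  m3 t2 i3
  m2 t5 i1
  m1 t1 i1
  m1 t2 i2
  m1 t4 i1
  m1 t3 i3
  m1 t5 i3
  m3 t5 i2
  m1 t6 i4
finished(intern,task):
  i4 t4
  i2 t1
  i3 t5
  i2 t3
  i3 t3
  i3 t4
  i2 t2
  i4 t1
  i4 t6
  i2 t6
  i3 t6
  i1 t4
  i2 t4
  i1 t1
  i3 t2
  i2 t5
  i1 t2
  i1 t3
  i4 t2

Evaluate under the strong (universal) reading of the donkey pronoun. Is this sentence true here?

"her" takes "an intern" as antecedent and "it" takes "a task"; both are donkey pronouns co-varying with the restrictor.
Strong reading: for every (m,t,i) with gave(m,t,i), finished(i,t).
Restrictor triples: (m1,t1,i1)→finished(i1,t1) ✓  (m1,t2,i2)→finished(i2,t2) ✓  (m1,t3,i1)→finished(i1,t3) ✓  (m1,t3,i3)→finished(i3,t3) ✓  (m1,t4,i1)→finished(i1,t4) ✓  (m1,t5,i3)→finished(i3,t5) ✓  (m1,t6,i2)→finished(i2,t6) ✓  (m1,t6,i4)→finished(i4,t6) ✓  (m2,t1,i4)→finished(i4,t1) ✓  (m2,t2,i4)→finished(i4,t2) ✓  (m2,t3,i2)→finished(i2,t3) ✓  (m2,t5,i1)→finished(i1,t5) ✗  (m3,t2,i2)→finished(i2,t2) ✓  (m3,t2,i3)→finished(i3,t2) ✓  (m3,t5,i2)→finished(i2,t5) ✓
Counterexample: (m2,t5,i1) — finished(i1,t5) does not hold.

False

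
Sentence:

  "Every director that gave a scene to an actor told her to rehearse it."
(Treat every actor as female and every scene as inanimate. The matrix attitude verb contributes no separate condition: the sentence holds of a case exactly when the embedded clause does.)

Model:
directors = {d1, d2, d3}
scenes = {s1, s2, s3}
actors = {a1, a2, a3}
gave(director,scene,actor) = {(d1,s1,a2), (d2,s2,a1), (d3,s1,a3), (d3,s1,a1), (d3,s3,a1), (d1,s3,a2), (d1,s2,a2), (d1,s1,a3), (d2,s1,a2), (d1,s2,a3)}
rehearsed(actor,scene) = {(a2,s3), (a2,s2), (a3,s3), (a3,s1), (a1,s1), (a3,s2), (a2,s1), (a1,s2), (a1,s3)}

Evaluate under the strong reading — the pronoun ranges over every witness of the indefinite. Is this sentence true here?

True

"her" takes "an actor" as antecedent and "it" takes "a scene"; both are donkey pronouns co-varying with the restrictor.
Strong reading: for every (d,s,a) with gave(d,s,a), rehearsed(a,s).
Restrictor triples: (d1,s1,a2)→rehearsed(a2,s1) ✓  (d1,s1,a3)→rehearsed(a3,s1) ✓  (d1,s2,a2)→rehearsed(a2,s2) ✓  (d1,s2,a3)→rehearsed(a3,s2) ✓  (d1,s3,a2)→rehearsed(a2,s3) ✓  (d2,s1,a2)→rehearsed(a2,s1) ✓  (d2,s2,a1)→rehearsed(a1,s2) ✓  (d3,s1,a1)→rehearsed(a1,s1) ✓  (d3,s1,a3)→rehearsed(a3,s1) ✓  (d3,s3,a1)→rehearsed(a1,s3) ✓
Every restrictor triple satisfies the scope.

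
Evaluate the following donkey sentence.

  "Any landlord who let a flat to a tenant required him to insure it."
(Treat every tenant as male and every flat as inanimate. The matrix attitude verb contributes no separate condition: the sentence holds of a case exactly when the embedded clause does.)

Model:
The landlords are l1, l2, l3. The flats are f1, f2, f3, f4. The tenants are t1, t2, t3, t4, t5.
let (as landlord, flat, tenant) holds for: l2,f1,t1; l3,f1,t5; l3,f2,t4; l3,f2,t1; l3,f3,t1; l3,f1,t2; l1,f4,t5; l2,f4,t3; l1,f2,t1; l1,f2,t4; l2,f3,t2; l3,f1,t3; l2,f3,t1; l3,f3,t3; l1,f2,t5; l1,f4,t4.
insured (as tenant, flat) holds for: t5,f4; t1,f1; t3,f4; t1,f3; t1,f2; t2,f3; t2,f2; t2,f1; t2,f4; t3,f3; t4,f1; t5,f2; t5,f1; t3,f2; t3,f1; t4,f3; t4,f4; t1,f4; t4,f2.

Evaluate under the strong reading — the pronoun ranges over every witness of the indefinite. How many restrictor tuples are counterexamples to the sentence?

0

"him" takes "a tenant" as antecedent and "it" takes "a flat"; both are donkey pronouns co-varying with the restrictor.
Strong reading: for every (l,f,t) with let(l,f,t), insured(t,f).
Restrictor triples: (l1,f2,t1)→insured(t1,f2) ✓  (l1,f2,t4)→insured(t4,f2) ✓  (l1,f2,t5)→insured(t5,f2) ✓  (l1,f4,t4)→insured(t4,f4) ✓  (l1,f4,t5)→insured(t5,f4) ✓  (l2,f1,t1)→insured(t1,f1) ✓  (l2,f3,t1)→insured(t1,f3) ✓  (l2,f3,t2)→insured(t2,f3) ✓  (l2,f4,t3)→insured(t3,f4) ✓  (l3,f1,t2)→insured(t2,f1) ✓  (l3,f1,t3)→insured(t3,f1) ✓  (l3,f1,t5)→insured(t5,f1) ✓  (l3,f2,t1)→insured(t1,f2) ✓  (l3,f2,t4)→insured(t4,f2) ✓  (l3,f3,t1)→insured(t1,f3) ✓  (l3,f3,t3)→insured(t3,f3) ✓
Counterexamples (restrictor triples failing the scope): 0.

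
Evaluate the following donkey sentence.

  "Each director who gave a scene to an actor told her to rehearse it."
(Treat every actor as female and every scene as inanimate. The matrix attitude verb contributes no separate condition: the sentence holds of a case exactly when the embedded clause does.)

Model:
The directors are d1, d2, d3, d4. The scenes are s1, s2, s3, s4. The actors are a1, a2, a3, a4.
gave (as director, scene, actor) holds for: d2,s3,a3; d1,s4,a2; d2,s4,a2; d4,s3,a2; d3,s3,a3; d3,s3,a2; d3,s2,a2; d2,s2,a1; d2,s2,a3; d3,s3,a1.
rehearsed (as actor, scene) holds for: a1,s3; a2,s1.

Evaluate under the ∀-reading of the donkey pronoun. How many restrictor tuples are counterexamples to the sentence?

9

"her" takes "an actor" as antecedent and "it" takes "a scene"; both are donkey pronouns co-varying with the restrictor.
Strong reading: for every (d,s,a) with gave(d,s,a), rehearsed(a,s).
Restrictor triples: (d1,s4,a2)→rehearsed(a2,s4) ✗  (d2,s2,a1)→rehearsed(a1,s2) ✗  (d2,s2,a3)→rehearsed(a3,s2) ✗  (d2,s3,a3)→rehearsed(a3,s3) ✗  (d2,s4,a2)→rehearsed(a2,s4) ✗  (d3,s2,a2)→rehearsed(a2,s2) ✗  (d3,s3,a1)→rehearsed(a1,s3) ✓  (d3,s3,a2)→rehearsed(a2,s3) ✗  (d3,s3,a3)→rehearsed(a3,s3) ✗  (d4,s3,a2)→rehearsed(a2,s3) ✗
Counterexamples (restrictor triples failing the scope): 9.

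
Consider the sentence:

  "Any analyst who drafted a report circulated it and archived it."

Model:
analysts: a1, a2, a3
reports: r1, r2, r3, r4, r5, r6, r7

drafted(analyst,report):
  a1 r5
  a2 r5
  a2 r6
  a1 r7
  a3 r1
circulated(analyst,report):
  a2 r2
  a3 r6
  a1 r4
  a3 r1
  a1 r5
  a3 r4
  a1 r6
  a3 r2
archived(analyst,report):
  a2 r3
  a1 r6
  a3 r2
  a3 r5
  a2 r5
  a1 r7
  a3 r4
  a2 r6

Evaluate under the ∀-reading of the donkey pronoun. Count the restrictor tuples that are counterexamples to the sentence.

"it" takes "a report" as antecedent — a donkey pronoun bound across the clause boundary.
Strong reading: for every (a,r) with drafted(a,r), circulated(a,r) ∧ archived(a,r).
Restrictor pairs: (a1,r5) ✗  (a1,r7) ✗  (a2,r5) ✗  (a2,r6) ✗  (a3,r1) ✗
Counterexamples (restrictor pairs failing the scope): 5.

5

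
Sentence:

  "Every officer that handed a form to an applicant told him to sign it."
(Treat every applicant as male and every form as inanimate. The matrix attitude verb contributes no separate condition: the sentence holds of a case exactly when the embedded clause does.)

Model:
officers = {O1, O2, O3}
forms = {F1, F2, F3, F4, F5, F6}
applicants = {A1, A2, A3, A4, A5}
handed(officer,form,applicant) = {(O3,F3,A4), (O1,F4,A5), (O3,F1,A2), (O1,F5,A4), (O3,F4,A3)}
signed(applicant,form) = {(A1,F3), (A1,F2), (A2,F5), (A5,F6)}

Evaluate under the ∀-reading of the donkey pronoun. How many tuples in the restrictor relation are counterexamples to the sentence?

"him" takes "an applicant" as antecedent and "it" takes "a form"; both are donkey pronouns co-varying with the restrictor.
Strong reading: for every (o,f,a) with handed(o,f,a), signed(a,f).
Restrictor triples: (O1,F4,A5)→signed(A5,F4) ✗  (O1,F5,A4)→signed(A4,F5) ✗  (O3,F1,A2)→signed(A2,F1) ✗  (O3,F3,A4)→signed(A4,F3) ✗  (O3,F4,A3)→signed(A3,F4) ✗
Counterexamples (restrictor triples failing the scope): 5.

5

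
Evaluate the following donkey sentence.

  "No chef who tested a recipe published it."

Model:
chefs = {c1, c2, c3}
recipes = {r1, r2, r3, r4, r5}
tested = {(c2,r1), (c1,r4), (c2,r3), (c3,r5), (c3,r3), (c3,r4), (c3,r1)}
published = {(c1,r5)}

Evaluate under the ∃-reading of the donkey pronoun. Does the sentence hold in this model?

"it" takes "a recipe" as antecedent — a donkey pronoun bound across the clause boundary.
Truth condition: for no (c,r) with tested(c,r) does published(c,r) hold.
Restrictor pairs — does the scope hold? (c1,r4):fails  (c2,r1):fails  (c2,r3):fails  (c3,r1):fails  (c3,r3):fails  (c3,r4):fails  (c3,r5):fails
Scope holds for no restrictor pair, so the sentence is true.

True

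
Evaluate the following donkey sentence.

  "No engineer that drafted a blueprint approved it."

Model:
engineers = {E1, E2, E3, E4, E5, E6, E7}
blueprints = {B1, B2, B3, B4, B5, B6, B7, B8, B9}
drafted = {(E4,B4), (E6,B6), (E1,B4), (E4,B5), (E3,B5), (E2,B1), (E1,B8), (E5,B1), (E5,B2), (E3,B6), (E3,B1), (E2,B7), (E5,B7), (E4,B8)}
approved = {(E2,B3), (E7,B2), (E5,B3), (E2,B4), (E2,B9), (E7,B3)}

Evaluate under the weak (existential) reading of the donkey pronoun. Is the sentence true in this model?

True

"it" takes "a blueprint" as antecedent — a donkey pronoun bound across the clause boundary.
Truth condition: for no (e,b) with drafted(e,b) does approved(e,b) hold.
Restrictor pairs — does the scope hold? (E1,B4):fails  (E1,B8):fails  (E2,B1):fails  (E2,B7):fails  (E3,B1):fails  (E3,B5):fails  (E3,B6):fails  (E4,B4):fails  (E4,B5):fails  (E4,B8):fails  (E5,B1):fails  (E5,B2):fails  (E5,B7):fails  (E6,B6):fails
Scope holds for no restrictor pair, so the sentence is true.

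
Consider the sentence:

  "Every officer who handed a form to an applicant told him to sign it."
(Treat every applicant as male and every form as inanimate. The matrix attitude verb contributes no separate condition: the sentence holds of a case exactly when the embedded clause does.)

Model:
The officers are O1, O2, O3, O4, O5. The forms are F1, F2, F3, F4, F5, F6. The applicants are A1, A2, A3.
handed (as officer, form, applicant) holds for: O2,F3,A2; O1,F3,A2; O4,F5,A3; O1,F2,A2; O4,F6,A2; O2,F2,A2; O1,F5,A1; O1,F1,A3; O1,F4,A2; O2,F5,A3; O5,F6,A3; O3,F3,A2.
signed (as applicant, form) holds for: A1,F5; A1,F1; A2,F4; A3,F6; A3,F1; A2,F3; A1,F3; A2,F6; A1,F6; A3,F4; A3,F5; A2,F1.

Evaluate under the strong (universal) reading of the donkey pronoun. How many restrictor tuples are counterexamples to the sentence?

"him" takes "an applicant" as antecedent and "it" takes "a form"; both are donkey pronouns co-varying with the restrictor.
Strong reading: for every (o,f,a) with handed(o,f,a), signed(a,f).
Restrictor triples: (O1,F1,A3)→signed(A3,F1) ✓  (O1,F2,A2)→signed(A2,F2) ✗  (O1,F3,A2)→signed(A2,F3) ✓  (O1,F4,A2)→signed(A2,F4) ✓  (O1,F5,A1)→signed(A1,F5) ✓  (O2,F2,A2)→signed(A2,F2) ✗  (O2,F3,A2)→signed(A2,F3) ✓  (O2,F5,A3)→signed(A3,F5) ✓  (O3,F3,A2)→signed(A2,F3) ✓  (O4,F5,A3)→signed(A3,F5) ✓  (O4,F6,A2)→signed(A2,F6) ✓  (O5,F6,A3)→signed(A3,F6) ✓
Counterexamples (restrictor triples failing the scope): 2.

2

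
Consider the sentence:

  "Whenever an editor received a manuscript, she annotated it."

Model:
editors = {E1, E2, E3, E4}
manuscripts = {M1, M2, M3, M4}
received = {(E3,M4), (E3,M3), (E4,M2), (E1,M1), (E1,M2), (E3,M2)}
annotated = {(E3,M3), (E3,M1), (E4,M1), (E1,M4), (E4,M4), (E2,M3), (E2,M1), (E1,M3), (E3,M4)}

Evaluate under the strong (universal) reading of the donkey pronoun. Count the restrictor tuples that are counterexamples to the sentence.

4

"it" takes "a manuscript" as antecedent — a donkey pronoun bound across the clause boundary.
Strong reading: for every (e,m) with received(e,m), annotated(e,m).
Restrictor pairs: (E1,M1) ✗  (E1,M2) ✗  (E3,M2) ✗  (E3,M3) ✓  (E3,M4) ✓  (E4,M2) ✗
Counterexamples (restrictor pairs failing the scope): 4.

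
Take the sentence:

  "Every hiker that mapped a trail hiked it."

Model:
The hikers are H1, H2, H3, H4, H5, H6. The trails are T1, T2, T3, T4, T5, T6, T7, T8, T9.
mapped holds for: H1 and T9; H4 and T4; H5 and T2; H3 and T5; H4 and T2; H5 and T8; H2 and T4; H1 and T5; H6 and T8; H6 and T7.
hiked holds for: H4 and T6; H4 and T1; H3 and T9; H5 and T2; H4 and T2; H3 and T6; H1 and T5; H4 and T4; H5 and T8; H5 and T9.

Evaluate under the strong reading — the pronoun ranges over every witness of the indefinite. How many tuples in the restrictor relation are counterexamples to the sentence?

5

"it" takes "a trail" as antecedent — a donkey pronoun bound across the clause boundary.
Strong reading: for every (h,t) with mapped(h,t), hiked(h,t).
Restrictor pairs: (H1,T5) ✓  (H1,T9) ✗  (H2,T4) ✗  (H3,T5) ✗  (H4,T2) ✓  (H4,T4) ✓  (H5,T2) ✓  (H5,T8) ✓  (H6,T7) ✗  (H6,T8) ✗
Counterexamples (restrictor pairs failing the scope): 5.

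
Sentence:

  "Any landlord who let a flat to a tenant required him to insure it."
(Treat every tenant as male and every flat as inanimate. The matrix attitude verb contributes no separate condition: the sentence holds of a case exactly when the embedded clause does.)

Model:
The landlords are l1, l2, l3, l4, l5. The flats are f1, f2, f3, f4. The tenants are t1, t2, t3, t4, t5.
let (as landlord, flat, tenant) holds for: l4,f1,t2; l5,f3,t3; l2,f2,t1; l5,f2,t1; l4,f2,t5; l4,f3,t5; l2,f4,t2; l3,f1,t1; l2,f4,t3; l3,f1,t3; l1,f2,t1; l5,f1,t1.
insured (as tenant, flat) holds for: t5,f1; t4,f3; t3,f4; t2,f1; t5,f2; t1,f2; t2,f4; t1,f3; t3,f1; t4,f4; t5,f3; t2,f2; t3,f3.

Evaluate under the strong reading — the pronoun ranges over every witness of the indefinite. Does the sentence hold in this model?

"him" takes "a tenant" as antecedent and "it" takes "a flat"; both are donkey pronouns co-varying with the restrictor.
Strong reading: for every (l,f,t) with let(l,f,t), insured(t,f).
Restrictor triples: (l1,f2,t1)→insured(t1,f2) ✓  (l2,f2,t1)→insured(t1,f2) ✓  (l2,f4,t2)→insured(t2,f4) ✓  (l2,f4,t3)→insured(t3,f4) ✓  (l3,f1,t1)→insured(t1,f1) ✗  (l3,f1,t3)→insured(t3,f1) ✓  (l4,f1,t2)→insured(t2,f1) ✓  (l4,f2,t5)→insured(t5,f2) ✓  (l4,f3,t5)→insured(t5,f3) ✓  (l5,f1,t1)→insured(t1,f1) ✗  (l5,f2,t1)→insured(t1,f2) ✓  (l5,f3,t3)→insured(t3,f3) ✓
Counterexample: (l3,f1,t1) — insured(t1,f1) does not hold.

False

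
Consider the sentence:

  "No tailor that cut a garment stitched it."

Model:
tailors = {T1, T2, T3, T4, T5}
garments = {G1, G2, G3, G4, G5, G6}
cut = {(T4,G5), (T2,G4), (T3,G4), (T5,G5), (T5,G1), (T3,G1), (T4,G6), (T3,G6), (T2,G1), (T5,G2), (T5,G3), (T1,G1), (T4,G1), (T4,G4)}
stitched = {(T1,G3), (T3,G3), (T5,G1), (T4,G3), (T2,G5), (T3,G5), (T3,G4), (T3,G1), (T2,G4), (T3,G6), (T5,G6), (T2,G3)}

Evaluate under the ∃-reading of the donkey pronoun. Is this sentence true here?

"it" takes "a garment" as antecedent — a donkey pronoun bound across the clause boundary.
Truth condition: for no (t,g) with cut(t,g) does stitched(t,g) hold.
Restrictor pairs — does the scope hold? (T1,G1):fails  (T2,G1):fails  (T2,G4):holds  (T3,G1):holds  (T3,G4):holds  (T3,G6):holds  (T4,G1):fails  (T4,G4):fails  (T4,G5):fails  (T4,G6):fails  (T5,G1):holds  (T5,G2):fails  (T5,G3):fails  (T5,G5):fails
Scope holds for 5 pair(s), so the sentence is false.

False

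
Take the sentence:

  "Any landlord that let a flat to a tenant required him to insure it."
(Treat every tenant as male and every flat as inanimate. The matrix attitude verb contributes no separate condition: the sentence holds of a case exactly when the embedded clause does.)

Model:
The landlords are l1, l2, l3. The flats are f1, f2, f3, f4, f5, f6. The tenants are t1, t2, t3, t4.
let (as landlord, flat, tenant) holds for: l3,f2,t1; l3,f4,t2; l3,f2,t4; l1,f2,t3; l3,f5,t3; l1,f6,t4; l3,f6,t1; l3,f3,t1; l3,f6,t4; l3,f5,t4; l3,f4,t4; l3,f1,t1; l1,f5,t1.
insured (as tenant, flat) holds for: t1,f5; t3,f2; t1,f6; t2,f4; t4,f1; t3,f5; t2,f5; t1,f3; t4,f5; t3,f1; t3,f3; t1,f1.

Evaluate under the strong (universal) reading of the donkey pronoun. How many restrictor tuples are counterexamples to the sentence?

"him" takes "a tenant" as antecedent and "it" takes "a flat"; both are donkey pronouns co-varying with the restrictor.
Strong reading: for every (l,f,t) with let(l,f,t), insured(t,f).
Restrictor triples: (l1,f2,t3)→insured(t3,f2) ✓  (l1,f5,t1)→insured(t1,f5) ✓  (l1,f6,t4)→insured(t4,f6) ✗  (l3,f1,t1)→insured(t1,f1) ✓  (l3,f2,t1)→insured(t1,f2) ✗  (l3,f2,t4)→insured(t4,f2) ✗  (l3,f3,t1)→insured(t1,f3) ✓  (l3,f4,t2)→insured(t2,f4) ✓  (l3,f4,t4)→insured(t4,f4) ✗  (l3,f5,t3)→insured(t3,f5) ✓  (l3,f5,t4)→insured(t4,f5) ✓  (l3,f6,t1)→insured(t1,f6) ✓  (l3,f6,t4)→insured(t4,f6) ✗
Counterexamples (restrictor triples failing the scope): 5.

5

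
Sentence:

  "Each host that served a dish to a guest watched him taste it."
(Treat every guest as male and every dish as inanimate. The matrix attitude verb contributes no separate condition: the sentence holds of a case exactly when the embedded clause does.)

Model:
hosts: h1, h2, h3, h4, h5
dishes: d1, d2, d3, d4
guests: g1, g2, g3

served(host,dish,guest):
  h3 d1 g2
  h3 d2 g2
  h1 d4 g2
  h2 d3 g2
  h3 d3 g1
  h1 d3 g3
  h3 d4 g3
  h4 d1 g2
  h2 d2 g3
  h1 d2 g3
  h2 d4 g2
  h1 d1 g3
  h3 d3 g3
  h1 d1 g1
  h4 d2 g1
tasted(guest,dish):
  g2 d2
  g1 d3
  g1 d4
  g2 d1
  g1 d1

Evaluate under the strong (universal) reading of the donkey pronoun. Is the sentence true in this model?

"him" takes "a guest" as antecedent and "it" takes "a dish"; both are donkey pronouns co-varying with the restrictor.
Strong reading: for every (h,d,g) with served(h,d,g), tasted(g,d).
Restrictor triples: (h1,d1,g1)→tasted(g1,d1) ✓  (h1,d1,g3)→tasted(g3,d1) ✗  (h1,d2,g3)→tasted(g3,d2) ✗  (h1,d3,g3)→tasted(g3,d3) ✗  (h1,d4,g2)→tasted(g2,d4) ✗  (h2,d2,g3)→tasted(g3,d2) ✗  (h2,d3,g2)→tasted(g2,d3) ✗  (h2,d4,g2)→tasted(g2,d4) ✗  (h3,d1,g2)→tasted(g2,d1) ✓  (h3,d2,g2)→tasted(g2,d2) ✓  (h3,d3,g1)→tasted(g1,d3) ✓  (h3,d3,g3)→tasted(g3,d3) ✗  (h3,d4,g3)→tasted(g3,d4) ✗  (h4,d1,g2)→tasted(g2,d1) ✓  (h4,d2,g1)→tasted(g1,d2) ✗
Counterexample: (h1,d1,g3) — tasted(g3,d1) does not hold.

False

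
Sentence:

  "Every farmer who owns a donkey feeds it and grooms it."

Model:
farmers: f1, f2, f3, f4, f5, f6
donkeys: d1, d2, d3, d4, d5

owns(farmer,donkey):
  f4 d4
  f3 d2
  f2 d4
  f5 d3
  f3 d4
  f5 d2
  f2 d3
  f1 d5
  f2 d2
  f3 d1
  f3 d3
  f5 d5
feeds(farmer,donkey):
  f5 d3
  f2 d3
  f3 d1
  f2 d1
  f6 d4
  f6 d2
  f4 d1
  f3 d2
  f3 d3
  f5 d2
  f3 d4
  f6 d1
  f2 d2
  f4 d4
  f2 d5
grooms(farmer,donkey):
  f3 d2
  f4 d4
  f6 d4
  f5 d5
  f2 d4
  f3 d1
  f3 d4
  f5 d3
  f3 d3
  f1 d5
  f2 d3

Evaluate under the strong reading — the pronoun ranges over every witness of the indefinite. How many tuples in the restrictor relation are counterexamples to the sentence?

5

"it" takes "a donkey" as antecedent — a donkey pronoun bound across the clause boundary.
Strong reading: for every (f,d) with owns(f,d), feeds(f,d) ∧ grooms(f,d).
Restrictor pairs: (f1,d5) ✗  (f2,d2) ✗  (f2,d3) ✓  (f2,d4) ✗  (f3,d1) ✓  (f3,d2) ✓  (f3,d3) ✓  (f3,d4) ✓  (f4,d4) ✓  (f5,d2) ✗  (f5,d3) ✓  (f5,d5) ✗
Counterexamples (restrictor pairs failing the scope): 5.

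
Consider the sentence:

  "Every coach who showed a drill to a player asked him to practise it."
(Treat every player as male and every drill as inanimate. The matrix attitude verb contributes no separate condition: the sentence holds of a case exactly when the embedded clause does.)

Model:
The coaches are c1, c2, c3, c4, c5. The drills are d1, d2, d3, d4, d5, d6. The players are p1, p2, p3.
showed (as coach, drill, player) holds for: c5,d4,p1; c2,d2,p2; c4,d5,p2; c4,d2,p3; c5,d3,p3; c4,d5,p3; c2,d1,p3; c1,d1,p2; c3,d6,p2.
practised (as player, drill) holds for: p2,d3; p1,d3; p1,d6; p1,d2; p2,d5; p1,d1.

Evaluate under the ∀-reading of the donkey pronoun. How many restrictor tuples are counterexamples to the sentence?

"him" takes "a player" as antecedent and "it" takes "a drill"; both are donkey pronouns co-varying with the restrictor.
Strong reading: for every (c,d,p) with showed(c,d,p), practised(p,d).
Restrictor triples: (c1,d1,p2)→practised(p2,d1) ✗  (c2,d1,p3)→practised(p3,d1) ✗  (c2,d2,p2)→practised(p2,d2) ✗  (c3,d6,p2)→practised(p2,d6) ✗  (c4,d2,p3)→practised(p3,d2) ✗  (c4,d5,p2)→practised(p2,d5) ✓  (c4,d5,p3)→practised(p3,d5) ✗  (c5,d3,p3)→practised(p3,d3) ✗  (c5,d4,p1)→practised(p1,d4) ✗
Counterexamples (restrictor triples failing the scope): 8.

8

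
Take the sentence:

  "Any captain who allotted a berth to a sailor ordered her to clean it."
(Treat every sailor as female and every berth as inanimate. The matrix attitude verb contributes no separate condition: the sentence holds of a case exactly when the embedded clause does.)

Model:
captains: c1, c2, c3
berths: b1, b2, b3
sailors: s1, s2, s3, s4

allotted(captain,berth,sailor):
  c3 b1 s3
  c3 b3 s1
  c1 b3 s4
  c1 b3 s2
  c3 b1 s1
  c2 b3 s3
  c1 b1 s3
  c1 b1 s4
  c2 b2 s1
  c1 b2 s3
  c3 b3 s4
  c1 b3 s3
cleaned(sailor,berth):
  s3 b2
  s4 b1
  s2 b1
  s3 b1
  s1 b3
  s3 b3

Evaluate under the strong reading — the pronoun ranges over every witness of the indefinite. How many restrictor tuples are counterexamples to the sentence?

"her" takes "a sailor" as antecedent and "it" takes "a berth"; both are donkey pronouns co-varying with the restrictor.
Strong reading: for every (c,b,s) with allotted(c,b,s), cleaned(s,b).
Restrictor triples: (c1,b1,s3)→cleaned(s3,b1) ✓  (c1,b1,s4)→cleaned(s4,b1) ✓  (c1,b2,s3)→cleaned(s3,b2) ✓  (c1,b3,s2)→cleaned(s2,b3) ✗  (c1,b3,s3)→cleaned(s3,b3) ✓  (c1,b3,s4)→cleaned(s4,b3) ✗  (c2,b2,s1)→cleaned(s1,b2) ✗  (c2,b3,s3)→cleaned(s3,b3) ✓  (c3,b1,s1)→cleaned(s1,b1) ✗  (c3,b1,s3)→cleaned(s3,b1) ✓  (c3,b3,s1)→cleaned(s1,b3) ✓  (c3,b3,s4)→cleaned(s4,b3) ✗
Counterexamples (restrictor triples failing the scope): 5.

5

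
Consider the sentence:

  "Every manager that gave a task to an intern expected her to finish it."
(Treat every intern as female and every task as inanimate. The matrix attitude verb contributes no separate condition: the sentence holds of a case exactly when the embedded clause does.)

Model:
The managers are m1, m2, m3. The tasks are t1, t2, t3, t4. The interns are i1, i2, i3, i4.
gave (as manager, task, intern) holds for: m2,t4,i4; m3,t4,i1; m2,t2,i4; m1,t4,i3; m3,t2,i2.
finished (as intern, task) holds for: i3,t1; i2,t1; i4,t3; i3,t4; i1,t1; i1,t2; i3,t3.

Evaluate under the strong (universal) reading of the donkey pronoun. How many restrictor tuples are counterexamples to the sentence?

4

"her" takes "an intern" as antecedent and "it" takes "a task"; both are donkey pronouns co-varying with the restrictor.
Strong reading: for every (m,t,i) with gave(m,t,i), finished(i,t).
Restrictor triples: (m1,t4,i3)→finished(i3,t4) ✓  (m2,t2,i4)→finished(i4,t2) ✗  (m2,t4,i4)→finished(i4,t4) ✗  (m3,t2,i2)→finished(i2,t2) ✗  (m3,t4,i1)→finished(i1,t4) ✗
Counterexamples (restrictor triples failing the scope): 4.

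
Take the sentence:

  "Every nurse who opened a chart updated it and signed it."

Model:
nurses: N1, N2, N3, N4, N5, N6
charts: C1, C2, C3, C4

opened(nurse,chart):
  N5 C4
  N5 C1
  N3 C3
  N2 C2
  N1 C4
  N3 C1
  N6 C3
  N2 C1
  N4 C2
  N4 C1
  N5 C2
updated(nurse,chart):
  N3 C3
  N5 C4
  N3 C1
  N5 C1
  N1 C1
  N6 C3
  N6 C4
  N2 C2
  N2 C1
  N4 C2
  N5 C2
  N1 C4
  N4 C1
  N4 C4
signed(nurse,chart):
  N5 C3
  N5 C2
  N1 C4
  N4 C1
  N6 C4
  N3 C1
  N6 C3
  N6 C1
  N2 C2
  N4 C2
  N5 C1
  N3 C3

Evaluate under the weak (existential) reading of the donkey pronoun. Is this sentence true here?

"it" takes "a chart" as antecedent — a donkey pronoun bound across the clause boundary.
Weak reading: every nurse n with some opened-chart has at least one opened-chart c such that updated(n,c) ∧ signed(n,c).
Per nurse: N1:✓  N2:✓  N3:✓  N4:✓  N5:✓  N6:✓
Every nurse in the restrictor has a witness.

True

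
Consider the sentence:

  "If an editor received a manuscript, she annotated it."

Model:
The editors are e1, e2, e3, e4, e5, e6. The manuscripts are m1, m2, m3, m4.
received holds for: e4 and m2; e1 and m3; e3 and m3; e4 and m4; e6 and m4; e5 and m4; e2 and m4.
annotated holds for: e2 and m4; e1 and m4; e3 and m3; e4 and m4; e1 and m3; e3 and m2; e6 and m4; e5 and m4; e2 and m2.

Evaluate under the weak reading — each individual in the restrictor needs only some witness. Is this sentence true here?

True

"it" takes "a manuscript" as antecedent — a donkey pronoun bound across the clause boundary.
Weak reading: every editor e with some received-manuscript has at least one received-manuscript m such that annotated(e,m).
Per editor: e1:✓  e2:✓  e3:✓  e4:✓  e5:✓  e6:✓
Every editor in the restrictor has a witness.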